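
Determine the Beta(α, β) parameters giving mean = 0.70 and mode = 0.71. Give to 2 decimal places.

With s = α+β: μ = α/s and mode = (α−1)/(s−2). Eliminating α = μs,
μs − 1 = m(s−2) ⇒ s(μ−m) = 1−2m ⇒ s = -0.42/-0.01 = 42.0000.
So α = μs = 29.40, β = (1−μ)s = 12.60.

α = 29.40, β = 12.60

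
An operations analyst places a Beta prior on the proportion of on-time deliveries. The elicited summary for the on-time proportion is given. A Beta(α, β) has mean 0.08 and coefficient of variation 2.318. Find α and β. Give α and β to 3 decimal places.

α = 0.091, β = 1.049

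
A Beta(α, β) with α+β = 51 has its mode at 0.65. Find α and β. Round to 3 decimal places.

α = 32.850, β = 18.150

For α,β>1 the mode is (α−1)/(α+β−2), so α = mode·(κ−2)+1 = 0.65×49+1 = 32.850.
And β = (1−mode)·(κ−2)+1 = 0.35×49+1 = 18.150.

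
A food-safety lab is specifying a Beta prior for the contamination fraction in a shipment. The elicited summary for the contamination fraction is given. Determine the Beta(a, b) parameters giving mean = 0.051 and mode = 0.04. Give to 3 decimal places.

With s = a+b: μ = a/s and mode = (a−1)/(s−2). Eliminating a = μs,
μs − 1 = m(s−2) ⇒ s(μ−m) = 1−2m ⇒ s = 0.92/0.011 = 83.6364.
So a = μs = 4.265, b = (1−μ)s = 79.371.

a = 4.265, b = 79.371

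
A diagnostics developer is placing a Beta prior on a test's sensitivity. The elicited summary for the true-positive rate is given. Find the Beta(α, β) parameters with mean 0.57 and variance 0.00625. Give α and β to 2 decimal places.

Let s = α+β. The Beta variance is μ(1−μ)/(s+1).
So s+1 = μ(1−μ)/σ² = (0.57×0.43)/0.00625 = 0.2451/0.00625 = 39.2160, giving s = 38.2160.
Then α = μs = 0.57×38.2160 = 21.78 and β = (1−μ)s = 0.43×38.2160 = 16.43.

α = 21.78, β = 16.43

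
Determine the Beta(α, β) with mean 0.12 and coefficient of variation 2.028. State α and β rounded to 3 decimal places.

α = 0.094, β = 0.689

Var = (CV·μ)² = (2.028×0.12)² = 0.059224.
α+β = μ(1−μ)/Var − 1 = 0.1056/0.059224 − 1 = 0.7831.
Thus α = 0.12·0.7831 = 0.094 and β = 0.88·0.7831 = 0.689.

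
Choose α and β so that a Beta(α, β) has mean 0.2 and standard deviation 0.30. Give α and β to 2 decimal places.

Variance = 0.30² = 0.0900. The moment-matching identity α+β = μ(1−μ)/Var − 1 gives
α+β = 0.16/0.0900 − 1 = 0.7778, so α = μ·0.7778 = 0.16 and β = (1−μ)·0.7778 = 0.62.

α = 0.16, β = 0.62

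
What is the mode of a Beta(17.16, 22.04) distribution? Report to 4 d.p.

The density x^(α−1)(1−x)^(β−1) is maximised at (α−1)/(α+β−2) = 16.16/37.20 = 0.4344.

0.4344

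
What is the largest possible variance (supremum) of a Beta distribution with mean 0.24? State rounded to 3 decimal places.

0.182

For fixed mean μ the Beta variance is μ(1−μ)/(α+β+1), increasing as α+β decreases.
Its least upper bound (not attained) is μ(1−μ) = 0.24·0.76 = 0.182.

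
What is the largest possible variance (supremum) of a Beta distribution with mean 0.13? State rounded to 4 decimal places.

Var = μ(1−μ)/(α+β+1), which approaches μ(1−μ) as α+β → 0.
So the supremum is μ(1−μ) = 0.13×0.87 = 0.1131.

0.1131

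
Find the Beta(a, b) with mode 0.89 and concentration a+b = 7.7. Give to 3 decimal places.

a = 6.073, b = 1.627

Since the density peak of Beta(a,b) is at (a−1)/(a+b−2),
a = 1 + 0.89(7.7−2) = 6.073 and b = 7.7 − 6.073 = 1.627.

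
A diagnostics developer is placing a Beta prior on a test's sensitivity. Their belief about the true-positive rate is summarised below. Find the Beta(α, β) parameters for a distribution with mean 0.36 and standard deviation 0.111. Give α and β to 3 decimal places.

α = 6.372, β = 11.328

Variance = 0.111² = 0.012321. The moment-matching identity α+β = μ(1−μ)/Var − 1 gives
α+β = 0.2304/0.012321 − 1 = 17.6998, so α = μ·17.6998 = 6.372 and β = (1−μ)·17.6998 = 11.328.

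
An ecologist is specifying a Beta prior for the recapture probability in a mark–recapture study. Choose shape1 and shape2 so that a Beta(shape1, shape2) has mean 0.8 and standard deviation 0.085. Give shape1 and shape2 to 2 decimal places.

shape1 = 16.92, shape2 = 4.23

σ² = 0.085² = 0.007225.
With s = shape1+shape2, Var = μ(1−μ)/(s+1), so s+1 = (0.8×0.2)/0.007225 = 22.1453 and s = 21.1453.
shape1 = μs = 16.92, shape2 = (1−μ)s = 4.23.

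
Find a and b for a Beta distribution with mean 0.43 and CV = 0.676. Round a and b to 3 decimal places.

a = 0.817, b = 1.083

Var = (CV·μ)² = (0.676×0.43)² = 0.084495.
a+b = μ(1−μ)/Var − 1 = 0.2451/0.084495 − 1 = 1.9008.
Thus a = 0.43·1.9008 = 0.817 and b = 0.57·1.9008 = 1.083.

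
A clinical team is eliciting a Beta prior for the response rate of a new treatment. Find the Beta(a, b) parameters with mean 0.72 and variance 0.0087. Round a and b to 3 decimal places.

a = 15.964, b = 6.208

Let s = a+b. The Beta variance is μ(1−μ)/(s+1).
So s+1 = μ(1−μ)/σ² = (0.72×0.28)/0.0087 = 0.2016/0.0087 = 23.1724, giving s = 22.1724.
Then a = μs = 0.72×22.1724 = 15.964 and b = (1−μ)s = 0.28×22.1724 = 6.208.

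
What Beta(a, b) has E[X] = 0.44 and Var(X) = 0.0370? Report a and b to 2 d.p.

a = 2.49, b = 3.17

Write ν = a+b; then a = μν and Var = μ(1−μ)/(ν+1).
ν = μ(1−μ)/Var − 1 = 0.2464/0.0370 − 1 = 5.6595.
a = 0.44·5.6595 = 2.49, b = 0.56·5.6595 = 3.17.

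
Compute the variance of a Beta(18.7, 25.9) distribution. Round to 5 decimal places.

Var = αβ/[(α+β)²(α+β+1)] = (18.7×25.9)/(44.6²×45.6) = 484.33/90705.696 = 0.00534.

0.00534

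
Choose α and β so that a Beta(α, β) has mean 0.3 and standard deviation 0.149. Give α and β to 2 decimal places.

First σ² = 0.022201. Setting α = μn, β = (1−μ)n with n = α+β,
μ(1−μ)/(n+1) = 0.022201 ⇒ n+1 = 0.21/0.022201 = 9.4590 ⇒ n = 8.4590.
Hence α = 0.3×8.4590 = 2.54, β = 0.7×8.4590 = 5.92.

α = 2.54, β = 5.92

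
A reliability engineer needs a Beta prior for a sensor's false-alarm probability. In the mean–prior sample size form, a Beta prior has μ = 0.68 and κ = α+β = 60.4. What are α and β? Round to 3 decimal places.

α = μκ = 0.68×60.4 = 41.072 and β = (1−μ)κ = 0.32×60.4 = 19.328.

α = 41.072, β = 19.328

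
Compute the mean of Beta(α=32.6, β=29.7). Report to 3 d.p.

0.523

The Beta mean is α/(α+β) = 32.6/(32.6+29.7) = 0.523.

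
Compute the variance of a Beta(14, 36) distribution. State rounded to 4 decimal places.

0.0040

μ = 14/50 = 0.280000; Var = μ(1−μ)/(α+β+1) = 0.2016000/51 = 0.0040.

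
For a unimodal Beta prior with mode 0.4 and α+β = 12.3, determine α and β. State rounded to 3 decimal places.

α = 5.120, β = 7.180

Since the density peak of Beta(α,β) is at (α−1)/(α+β−2),
α = 1 + 0.4(12.3−2) = 5.120 and β = 12.3 − 5.120 = 7.180.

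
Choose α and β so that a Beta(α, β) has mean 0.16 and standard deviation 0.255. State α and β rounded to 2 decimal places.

First σ² = 0.065025. Setting α = μn, β = (1−μ)n with n = α+β,
μ(1−μ)/(n+1) = 0.065025 ⇒ n+1 = 0.1344/0.065025 = 2.0669 ⇒ n = 1.0669.
Hence α = 0.16×1.0669 = 0.17, β = 0.84×1.0669 = 0.90.

α = 0.17, β = 0.90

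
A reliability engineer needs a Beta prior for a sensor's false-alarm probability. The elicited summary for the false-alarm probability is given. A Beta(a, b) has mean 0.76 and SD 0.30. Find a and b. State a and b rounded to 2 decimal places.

a = 0.78, b = 0.25

σ² = 0.30² = 0.0900.
With s = a+b, Var = μ(1−μ)/(s+1), so s+1 = (0.76×0.24)/0.0900 = 2.0267 and s = 1.0267.
a = μs = 0.78, b = (1−μ)s = 0.25.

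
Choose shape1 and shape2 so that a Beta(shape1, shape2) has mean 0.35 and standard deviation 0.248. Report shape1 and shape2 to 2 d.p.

σ² = 0.248² = 0.061504.
With s = shape1+shape2, Var = μ(1−μ)/(s+1), so s+1 = (0.35×0.65)/0.061504 = 3.6989 and s = 2.6989.
shape1 = μs = 0.94, shape2 = (1−μ)s = 1.75.

shape1 = 0.94, shape2 = 1.75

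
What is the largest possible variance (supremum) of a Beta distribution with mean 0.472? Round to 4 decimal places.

0.2492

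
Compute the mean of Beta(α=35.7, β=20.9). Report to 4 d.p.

E[X] = α/(α+β) = 35.7/56.6 = 0.6307.

0.6307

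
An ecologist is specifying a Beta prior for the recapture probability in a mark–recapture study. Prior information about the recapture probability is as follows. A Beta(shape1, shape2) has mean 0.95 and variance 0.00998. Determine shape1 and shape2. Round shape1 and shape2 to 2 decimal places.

By moment matching, shape1+shape2 = μ(1−μ)/σ² − 1 = (0.95·0.05)/0.00998 − 1 = 4.7595 − 1 = 3.7595.
Since shape1/(shape1+shape2) = μ, shape1 = 0.95·3.7595 = 3.57 and shape2 = 0.05·3.7595 = 0.19.

shape1 = 3.57, shape2 = 0.19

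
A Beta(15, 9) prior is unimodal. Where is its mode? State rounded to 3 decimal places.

With α,β > 1, mode = (α−1)/(α+β−2) = 14/22 = 0.636.

0.636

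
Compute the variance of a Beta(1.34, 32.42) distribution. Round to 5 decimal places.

0.00110

Var = αβ/[(α+β)²(α+β+1)] = (1.34×32.42)/(33.76²×34.76) = 43.4428/39617.278976 = 0.00110.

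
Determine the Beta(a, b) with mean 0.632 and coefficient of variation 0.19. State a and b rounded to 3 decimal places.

a = 9.562, b = 5.568

Var = (CV·μ)² = (0.19×0.632)² = 0.014419.
a+b = μ(1−μ)/Var − 1 = 0.232576/0.014419 − 1 = 15.1296.
Thus a = 0.632·15.1296 = 9.562 and b = 0.368·15.1296 = 5.568.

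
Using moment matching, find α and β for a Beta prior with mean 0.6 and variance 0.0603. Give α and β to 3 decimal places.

α = 1.788, β = 1.192

By moment matching, α+β = μ(1−μ)/σ² − 1 = (0.6·0.4)/0.0603 − 1 = 3.9801 − 1 = 2.9801.
Since α/(α+β) = μ, α = 0.6·2.9801 = 1.788 and β = 0.4·2.9801 = 1.192.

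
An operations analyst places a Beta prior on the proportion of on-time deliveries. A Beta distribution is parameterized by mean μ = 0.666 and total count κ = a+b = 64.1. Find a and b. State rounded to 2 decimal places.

a = μκ = 0.666×64.1 = 42.69 and b = (1−μ)κ = 0.334×64.1 = 21.41.

a = 42.69, b = 21.41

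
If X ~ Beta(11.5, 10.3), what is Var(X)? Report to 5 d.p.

0.01093

μ = 11.5/21.8 = 0.527523; Var = μ(1−μ)/(α+β+1) = 0.2492425/22.8 = 0.01093.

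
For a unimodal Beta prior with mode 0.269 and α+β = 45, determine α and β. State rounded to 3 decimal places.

Mode = (α−1)/(κ−2) with κ = α+β, so α−1 = 0.269·43 = 11.567.
α = 12.567; β = κ − α = 32.433.

α = 12.567, β = 32.433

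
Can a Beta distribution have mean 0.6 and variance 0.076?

Yes

The Beta variance bound is σ² < μ(1−μ).
Here μ(1−μ) = 0.6×0.4 = 0.24, and 0.076 < 0.24.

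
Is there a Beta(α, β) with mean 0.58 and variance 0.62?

No

For any Beta, Var(X) < E[X]·(1−E[X]).
Here μ(1−μ) = 0.58×0.42 = 0.2436, and 0.62 ≥ 0.2436.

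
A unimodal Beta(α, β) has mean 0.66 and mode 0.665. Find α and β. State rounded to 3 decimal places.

α = 43.560, β = 22.440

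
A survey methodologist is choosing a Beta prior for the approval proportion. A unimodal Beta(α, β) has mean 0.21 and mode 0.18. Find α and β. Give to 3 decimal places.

α = 4.480, β = 16.853

Let s = α+β. Mean gives α = μs = 0.21s; mode gives (α−1)/(s−2) = 0.18.
Substituting: 0.21s − 1 = 0.18(s−2) = 0.18s − 0.36, so 0.03s = 0.64 and s = 21.3333.
Then α = 0.21×21.3333 = 4.480 and β = s−α = 16.853.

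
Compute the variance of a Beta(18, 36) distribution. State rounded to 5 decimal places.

0.00404

Var = αβ/[(α+β)²(α+β+1)] = (18×36)/(54²×55) = 648/160380 = 0.00404.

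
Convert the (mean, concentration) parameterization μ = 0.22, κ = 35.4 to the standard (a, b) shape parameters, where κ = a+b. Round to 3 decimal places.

a = 7.788, b = 27.612

Split κ in proportion μ : (1−μ): a = 0.22·35.4 = 7.788, b = 35.4 − 7.788 = 27.612.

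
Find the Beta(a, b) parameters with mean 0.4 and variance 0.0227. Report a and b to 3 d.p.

a = 3.829, b = 5.744

Let s = a+b. The Beta variance is μ(1−μ)/(s+1).
So s+1 = μ(1−μ)/σ² = (0.4×0.6)/0.0227 = 0.24/0.0227 = 10.5727, giving s = 9.5727.
Then a = μs = 0.4×9.5727 = 3.829 and b = (1−μ)s = 0.6×9.5727 = 5.744.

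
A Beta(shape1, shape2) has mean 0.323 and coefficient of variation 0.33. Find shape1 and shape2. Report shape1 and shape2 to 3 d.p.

shape1 = 5.894, shape2 = 12.353

σ = CV·μ = 0.33×0.323 = 0.10659, so σ² = 0.011361.
s+1 = μ(1−μ)/σ² = 0.218671/0.011361 = 19.2468, so s = shape1+shape2 = 18.2468.
shape1 = μs = 5.894, shape2 = (1−μ)s = 12.353.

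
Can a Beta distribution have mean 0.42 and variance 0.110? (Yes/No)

For any Beta, Var(X) < E[X]·(1−E[X]).
Here μ(1−μ) = 0.42×0.58 = 0.2436, and 0.110 < 0.2436.

Yes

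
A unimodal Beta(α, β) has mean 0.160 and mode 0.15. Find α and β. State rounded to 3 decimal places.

α = 11.200, β = 58.800

With s = α+β: μ = α/s and mode = (α−1)/(s−2). Eliminating α = μs,
μs − 1 = m(s−2) ⇒ s(μ−m) = 1−2m ⇒ s = 0.70/0.010 = 70.0000.
So α = μs = 11.200, β = (1−μ)s = 58.800.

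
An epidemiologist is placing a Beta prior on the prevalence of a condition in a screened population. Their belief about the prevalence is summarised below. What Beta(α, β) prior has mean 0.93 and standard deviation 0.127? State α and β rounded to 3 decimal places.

α = 2.824, β = 0.213

Variance = 0.127² = 0.016129. The moment-matching identity α+β = μ(1−μ)/Var − 1 gives
α+β = 0.0651/0.016129 − 1 = 3.0362, so α = μ·3.0362 = 2.824 and β = (1−μ)·3.0362 = 0.213.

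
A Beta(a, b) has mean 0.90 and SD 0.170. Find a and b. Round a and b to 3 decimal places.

a = 1.903, b = 0.211

First σ² = 0.028900. Setting a = μn, b = (1−μ)n with n = a+b,
μ(1−μ)/(n+1) = 0.028900 ⇒ n+1 = 0.0900/0.028900 = 3.1142 ⇒ n = 2.1142.
Hence a = 0.90×2.1142 = 1.903, b = 0.10×2.1142 = 0.211.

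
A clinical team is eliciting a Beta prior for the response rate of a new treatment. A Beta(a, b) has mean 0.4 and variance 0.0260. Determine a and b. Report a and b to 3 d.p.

a = 3.292, b = 4.938

By moment matching, a+b = μ(1−μ)/σ² − 1 = (0.4·0.6)/0.0260 − 1 = 9.2308 − 1 = 8.2308.
Since a/(a+b) = μ, a = 0.4·8.2308 = 3.292 and b = 0.6·8.2308 = 4.938.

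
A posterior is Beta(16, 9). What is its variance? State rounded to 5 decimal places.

0.00886

μ = 16/25 = 0.640000; Var = μ(1−μ)/(α+β+1) = 0.2304000/26 = 0.00886.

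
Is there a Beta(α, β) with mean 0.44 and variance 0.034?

Yes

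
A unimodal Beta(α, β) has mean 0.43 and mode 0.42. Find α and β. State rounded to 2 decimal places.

Let s = α+β. Mean gives α = μs = 0.43s; mode gives (α−1)/(s−2) = 0.42.
Substituting: 0.43s − 1 = 0.42(s−2) = 0.42s − 0.84, so 0.01s = 0.16 and s = 16.0000.
Then α = 0.43×16.0000 = 6.88 and β = s−α = 9.12.

α = 6.88, β = 9.12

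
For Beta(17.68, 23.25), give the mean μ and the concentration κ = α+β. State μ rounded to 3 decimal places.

κ = α+β = 17.68+23.25 = 40.93; μ = α/κ = 17.68/40.93 = 0.432.

μ = 0.432, κ = 40.93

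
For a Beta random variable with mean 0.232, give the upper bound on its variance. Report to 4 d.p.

0.1782

Var = μ(1−μ)/(α+β+1), which approaches μ(1−μ) as α+β → 0.
So the supremum is μ(1−μ) = 0.232×0.768 = 0.1782.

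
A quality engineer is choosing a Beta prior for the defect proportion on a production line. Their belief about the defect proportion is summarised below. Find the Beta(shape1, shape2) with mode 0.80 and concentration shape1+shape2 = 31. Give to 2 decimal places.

shape1 = 24.20, shape2 = 6.80

For shape1,shape2>1 the mode is (shape1−1)/(shape1+shape2−2), so shape1 = mode·(κ−2)+1 = 0.80×29+1 = 24.20.
And shape2 = (1−mode)·(κ−2)+1 = 0.20×29+1 = 6.80.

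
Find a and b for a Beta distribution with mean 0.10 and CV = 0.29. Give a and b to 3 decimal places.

Var = (CV·μ)² = (0.29×0.10)² = 0.000841.
a+b = μ(1−μ)/Var − 1 = 0.0900/0.000841 − 1 = 106.0155.
Thus a = 0.10·106.0155 = 10.602 and b = 0.90·106.0155 = 95.414.

a = 10.602, b = 95.414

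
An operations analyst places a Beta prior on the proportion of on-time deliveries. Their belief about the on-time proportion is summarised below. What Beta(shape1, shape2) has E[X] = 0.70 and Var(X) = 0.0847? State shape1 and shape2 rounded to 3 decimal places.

Let s = shape1+shape2. The Beta variance is μ(1−μ)/(s+1).
So s+1 = μ(1−μ)/σ² = (0.70×0.30)/0.0847 = 0.2100/0.0847 = 2.4793, giving s = 1.4793.
Then shape1 = μs = 0.70×1.4793 = 1.036 and shape2 = (1−μ)s = 0.30×1.4793 = 0.444.

shape1 = 1.036, shape2 = 0.444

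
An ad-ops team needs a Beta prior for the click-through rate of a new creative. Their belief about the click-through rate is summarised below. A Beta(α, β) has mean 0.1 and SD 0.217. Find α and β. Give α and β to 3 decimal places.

Variance = 0.217² = 0.047089. The moment-matching identity α+β = μ(1−μ)/Var − 1 gives
α+β = 0.09/0.047089 − 1 = 0.9113, so α = μ·0.9113 = 0.091 and β = (1−μ)·0.9113 = 0.820.

α = 0.091, β = 0.820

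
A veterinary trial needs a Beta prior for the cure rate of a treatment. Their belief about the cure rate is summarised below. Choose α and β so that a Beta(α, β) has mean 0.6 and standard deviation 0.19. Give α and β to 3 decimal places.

α = 3.389, β = 2.259

σ² = 0.19² = 0.0361.
With s = α+β, Var = μ(1−μ)/(s+1), so s+1 = (0.6×0.4)/0.0361 = 6.6482 and s = 5.6482.
α = μs = 3.389, β = (1−μ)s = 2.259.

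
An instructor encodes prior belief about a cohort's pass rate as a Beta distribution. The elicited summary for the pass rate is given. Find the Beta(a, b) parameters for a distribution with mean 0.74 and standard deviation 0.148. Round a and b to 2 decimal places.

First σ² = 0.021904. Setting a = μn, b = (1−μ)n with n = a+b,
μ(1−μ)/(n+1) = 0.021904 ⇒ n+1 = 0.1924/0.021904 = 8.7838 ⇒ n = 7.7838.
Hence a = 0.74×7.7838 = 5.76, b = 0.26×7.7838 = 2.02.

a = 5.76, b = 2.02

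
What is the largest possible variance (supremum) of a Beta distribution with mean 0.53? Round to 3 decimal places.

Var = μ(1−μ)/(α+β+1), which approaches μ(1−μ) as α+β → 0.
So the supremum is μ(1−μ) = 0.53×0.47 = 0.249.

0.249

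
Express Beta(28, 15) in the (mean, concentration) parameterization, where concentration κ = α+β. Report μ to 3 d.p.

κ = α+β = 28+15 = 43; μ = α/κ = 28/43 = 0.651.

μ = 0.651, κ = 43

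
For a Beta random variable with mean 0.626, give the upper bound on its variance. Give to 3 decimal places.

For fixed mean μ the Beta variance is μ(1−μ)/(α+β+1), increasing as α+β decreases.
Its least upper bound (not attained) is μ(1−μ) = 0.626·0.374 = 0.234.

0.234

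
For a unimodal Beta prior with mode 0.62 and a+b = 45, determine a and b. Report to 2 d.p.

Since the density peak of Beta(a,b) is at (a−1)/(a+b−2),
a = 1 + 0.62(45−2) = 27.66 and b = 45 − 27.66 = 17.34.

a = 27.66, b = 17.34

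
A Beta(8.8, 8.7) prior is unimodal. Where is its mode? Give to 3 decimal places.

0.503

The density x^(α−1)(1−x)^(β−1) is maximised at (α−1)/(α+β−2) = 7.8/15.5 = 0.503.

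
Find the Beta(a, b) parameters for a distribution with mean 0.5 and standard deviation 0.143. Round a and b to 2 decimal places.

Variance = 0.143² = 0.020449. The moment-matching identity a+b = μ(1−μ)/Var − 1 gives
a+b = 0.25/0.020449 − 1 = 11.2255, so a = μ·11.2255 = 5.61 and b = (1−μ)·11.2255 = 5.61.

a = 5.61, b = 5.61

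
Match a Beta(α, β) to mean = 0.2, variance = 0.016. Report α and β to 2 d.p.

α = 1.80, β = 7.20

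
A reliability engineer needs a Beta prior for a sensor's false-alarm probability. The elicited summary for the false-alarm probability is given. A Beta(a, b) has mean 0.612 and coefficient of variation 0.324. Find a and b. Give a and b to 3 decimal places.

σ = CV·μ = 0.324×0.612 = 0.19829, so σ² = 0.039318.
s+1 = μ(1−μ)/σ² = 0.237456/0.039318 = 6.0394, so s = a+b = 5.0394.
a = μs = 3.084, b = (1−μ)s = 1.955.

a = 3.084, b = 1.955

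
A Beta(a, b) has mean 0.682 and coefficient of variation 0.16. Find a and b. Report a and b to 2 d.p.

a = 11.74, b = 5.47

Var = (CV·μ)² = (0.16×0.682)² = 0.011907.
a+b = μ(1−μ)/Var − 1 = 0.216876/0.011907 − 1 = 17.2139.
Thus a = 0.682·17.2139 = 11.74 and b = 0.318·17.2139 = 5.47.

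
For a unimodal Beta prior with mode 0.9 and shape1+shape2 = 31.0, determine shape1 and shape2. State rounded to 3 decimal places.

shape1 = 27.100, shape2 = 3.900

For shape1,shape2>1 the mode is (shape1−1)/(shape1+shape2−2), so shape1 = mode·(κ−2)+1 = 0.9×29.0+1 = 27.100.
And shape2 = (1−mode)·(κ−2)+1 = 0.1×29.0+1 = 3.900.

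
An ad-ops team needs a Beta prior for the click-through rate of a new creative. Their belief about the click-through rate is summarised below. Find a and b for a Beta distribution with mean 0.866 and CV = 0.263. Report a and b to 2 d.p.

σ = CV·μ = 0.263×0.866 = 0.22776, so σ² = 0.051874.
s+1 = μ(1−μ)/σ² = 0.116044/0.051874 = 2.2370, so s = a+b = 1.2370.
a = μs = 1.07, b = (1−μ)s = 0.17.

a = 1.07, b = 0.17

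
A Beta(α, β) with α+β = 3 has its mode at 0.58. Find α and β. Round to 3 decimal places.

α = 1.580, β = 1.420

For α,β>1 the mode is (α−1)/(α+β−2), so α = mode·(κ−2)+1 = 0.58×1+1 = 1.580.
And β = (1−mode)·(κ−2)+1 = 0.42×1+1 = 1.420.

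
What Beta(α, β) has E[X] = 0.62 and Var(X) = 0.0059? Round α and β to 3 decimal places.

By moment matching, α+β = μ(1−μ)/σ² − 1 = (0.62·0.38)/0.0059 − 1 = 39.9322 − 1 = 38.9322.
Since α/(α+β) = μ, α = 0.62·38.9322 = 24.138 and β = 0.38·38.9322 = 14.794.

α = 24.138, β = 14.794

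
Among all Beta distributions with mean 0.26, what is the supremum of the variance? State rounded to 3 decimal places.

Var = μ(1−μ)/(α+β+1), which approaches μ(1−μ) as α+β → 0.
So the supremum is μ(1−μ) = 0.26×0.74 = 0.192.

0.192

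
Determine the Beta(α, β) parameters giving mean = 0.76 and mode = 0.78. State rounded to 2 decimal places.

With s = α+β: μ = α/s and mode = (α−1)/(s−2). Eliminating α = μs,
μs − 1 = m(s−2) ⇒ s(μ−m) = 1−2m ⇒ s = -0.56/-0.02 = 28.0000.
So α = μs = 21.28, β = (1−μ)s = 6.72.

α = 21.28, β = 6.72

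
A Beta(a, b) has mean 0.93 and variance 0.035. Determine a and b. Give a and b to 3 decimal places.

Write ν = a+b; then a = μν and Var = μ(1−μ)/(ν+1).
ν = μ(1−μ)/Var − 1 = 0.0651/0.035 − 1 = 0.8600.
a = 0.93·0.8600 = 0.800, b = 0.07·0.8600 = 0.060.

a = 0.800, b = 0.060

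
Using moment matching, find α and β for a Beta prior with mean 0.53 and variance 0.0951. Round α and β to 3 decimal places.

By moment matching, α+β = μ(1−μ)/σ² − 1 = (0.53·0.47)/0.0951 − 1 = 2.6193 − 1 = 1.6193.
Since α/(α+β) = μ, α = 0.53·1.6193 = 0.858 and β = 0.47·1.6193 = 0.761.

α = 0.858, β = 0.761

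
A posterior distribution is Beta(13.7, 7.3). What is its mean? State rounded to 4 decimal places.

0.6524

E[X] = α/(α+β) = 13.7/21.0 = 0.6524.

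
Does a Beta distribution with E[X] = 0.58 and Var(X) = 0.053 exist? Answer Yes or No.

For any Beta, Var(X) < E[X]·(1−E[X]).
Here μ(1−μ) = 0.58×0.42 = 0.2436, and 0.053 < 0.2436.

Yes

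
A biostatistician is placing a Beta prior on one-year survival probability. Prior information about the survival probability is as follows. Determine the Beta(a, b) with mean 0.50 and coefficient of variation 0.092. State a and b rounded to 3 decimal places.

a = 58.574, b = 58.574

Var = (CV·μ)² = (0.092×0.50)² = 0.002116.
a+b = μ(1−μ)/Var − 1 = 0.2500/0.002116 − 1 = 117.1474.
Thus a = 0.50·117.1474 = 58.574 and b = 0.50·117.1474 = 58.574.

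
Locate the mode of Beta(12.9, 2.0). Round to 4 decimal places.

With α,β > 1, mode = (α−1)/(α+β−2) = 11.9/12.9 = 0.9225.

0.9225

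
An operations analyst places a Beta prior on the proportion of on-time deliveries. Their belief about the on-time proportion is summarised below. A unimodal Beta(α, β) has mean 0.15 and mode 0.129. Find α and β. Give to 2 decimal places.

With s = α+β: μ = α/s and mode = (α−1)/(s−2). Eliminating α = μs,
μs − 1 = m(s−2) ⇒ s(μ−m) = 1−2m ⇒ s = 0.742/0.021 = 35.3333.
So α = μs = 5.30, β = (1−μ)s = 30.03.

α = 5.30, β = 30.03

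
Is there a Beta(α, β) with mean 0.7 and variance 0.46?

For any Beta, Var(X) < E[X]·(1−E[X]).
Here μ(1−μ) = 0.7×0.3 = 0.21, and 0.46 ≥ 0.21.

No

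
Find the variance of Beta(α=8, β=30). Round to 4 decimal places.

0.0043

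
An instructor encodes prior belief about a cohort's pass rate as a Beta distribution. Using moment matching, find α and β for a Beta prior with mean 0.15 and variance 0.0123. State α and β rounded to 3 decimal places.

α = 1.405, β = 7.961

Let s = α+β. The Beta variance is μ(1−μ)/(s+1).
So s+1 = μ(1−μ)/σ² = (0.15×0.85)/0.0123 = 0.1275/0.0123 = 10.3659, giving s = 9.3659.
Then α = μs = 0.15×9.3659 = 1.405 and β = (1−μ)s = 0.85×9.3659 = 7.961.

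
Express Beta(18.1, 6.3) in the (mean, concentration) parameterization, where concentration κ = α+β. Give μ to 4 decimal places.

μ = 0.7418, κ = 24.4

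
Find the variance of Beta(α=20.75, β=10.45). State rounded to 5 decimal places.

α+β = 31.20 and αβ = 216.8375, so Var = αβ/[(α+β)²(α+β+1)] = 216.8375/31344.768000 = 0.00692.

0.00692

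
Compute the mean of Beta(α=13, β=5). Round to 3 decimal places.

0.722

E[X] = α/(α+β) = 13/18 = 0.722.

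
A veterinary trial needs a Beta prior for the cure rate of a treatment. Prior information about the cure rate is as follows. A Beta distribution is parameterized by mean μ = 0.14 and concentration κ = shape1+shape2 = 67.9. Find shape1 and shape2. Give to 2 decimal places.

shape1 = 9.51, shape2 = 58.39

shape1 = μκ = 0.14×67.9 = 9.51 and shape2 = (1−μ)κ = 0.86×67.9 = 58.39.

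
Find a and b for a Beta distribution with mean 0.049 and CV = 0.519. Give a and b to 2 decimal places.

σ = CV·μ = 0.519×0.049 = 0.02543, so σ² = 0.000647.
s+1 = μ(1−μ)/σ² = 0.046599/0.000647 = 72.0526, so s = a+b = 71.0526.
a = μs = 3.48, b = (1−μ)s = 67.57.

a = 3.48, b = 67.57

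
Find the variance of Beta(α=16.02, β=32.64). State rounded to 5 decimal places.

Var = αβ/[(α+β)²(α+β+1)] = (16.02×32.64)/(48.66²×49.66) = 522.8928/117584.729496 = 0.00445.

0.00445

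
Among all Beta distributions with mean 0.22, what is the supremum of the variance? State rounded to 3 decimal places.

0.172

Var = μ(1−μ)/(α+β+1), which approaches μ(1−μ) as α+β → 0.
So the supremum is μ(1−μ) = 0.22×0.78 = 0.172.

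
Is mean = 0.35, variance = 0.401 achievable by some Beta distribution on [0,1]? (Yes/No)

No

A Beta with mean μ has variance μ(1−μ)/(α+β+1) < μ(1−μ).
Here μ(1−μ) = 0.35×0.65 = 0.2275, and 0.401 ≥ 0.2275.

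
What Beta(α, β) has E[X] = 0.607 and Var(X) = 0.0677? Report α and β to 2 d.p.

α = 1.53, β = 0.99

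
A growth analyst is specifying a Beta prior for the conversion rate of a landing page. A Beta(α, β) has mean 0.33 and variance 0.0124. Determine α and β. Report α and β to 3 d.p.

Let s = α+β. The Beta variance is μ(1−μ)/(s+1).
So s+1 = μ(1−μ)/σ² = (0.33×0.67)/0.0124 = 0.2211/0.0124 = 17.8306, giving s = 16.8306.
Then α = μs = 0.33×16.8306 = 5.554 and β = (1−μ)s = 0.67×16.8306 = 11.277.

α = 5.554, β = 11.277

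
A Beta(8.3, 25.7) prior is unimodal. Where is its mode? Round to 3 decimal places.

The density x^(α−1)(1−x)^(β−1) is maximised at (α−1)/(α+β−2) = 7.3/32.0 = 0.228.

0.228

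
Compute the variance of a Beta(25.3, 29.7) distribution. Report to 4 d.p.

0.0044

μ = 25.3/55.0 = 0.460000; Var = μ(1−μ)/(α+β+1) = 0.2484000/56.0 = 0.0044.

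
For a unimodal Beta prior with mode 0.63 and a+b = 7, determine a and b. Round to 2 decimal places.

For a,b>1 the mode is (a−1)/(a+b−2), so a = mode·(κ−2)+1 = 0.63×5+1 = 4.15.
And b = (1−mode)·(κ−2)+1 = 0.37×5+1 = 2.85.

a = 4.15, b = 2.85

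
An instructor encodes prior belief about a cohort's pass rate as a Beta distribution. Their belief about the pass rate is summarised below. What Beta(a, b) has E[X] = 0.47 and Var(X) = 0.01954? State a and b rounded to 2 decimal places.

a = 5.52, b = 6.23

By moment matching, a+b = μ(1−μ)/σ² − 1 = (0.47·0.53)/0.01954 − 1 = 12.7482 − 1 = 11.7482.
Since a/(a+b) = μ, a = 0.47·11.7482 = 5.52 and b = 0.53·11.7482 = 6.23.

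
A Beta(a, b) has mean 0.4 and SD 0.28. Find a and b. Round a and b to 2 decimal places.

a = 0.82, b = 1.24

σ² = 0.28² = 0.0784.
With s = a+b, Var = μ(1−μ)/(s+1), so s+1 = (0.4×0.6)/0.0784 = 3.0612 and s = 2.0612.
a = μs = 0.82, b = (1−μ)s = 1.24.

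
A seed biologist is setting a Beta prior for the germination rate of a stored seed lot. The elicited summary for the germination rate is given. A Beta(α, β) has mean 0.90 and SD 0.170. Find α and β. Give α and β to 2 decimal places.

First σ² = 0.028900. Setting α = μn, β = (1−μ)n with n = α+β,
μ(1−μ)/(n+1) = 0.028900 ⇒ n+1 = 0.0900/0.028900 = 3.1142 ⇒ n = 2.1142.
Hence α = 0.90×2.1142 = 1.90, β = 0.10×2.1142 = 0.21.

α = 1.90, β = 0.21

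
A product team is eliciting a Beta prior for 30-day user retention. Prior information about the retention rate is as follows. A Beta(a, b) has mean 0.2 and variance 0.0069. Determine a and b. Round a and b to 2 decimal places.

a = 4.44, b = 17.75

By moment matching, a+b = μ(1−μ)/σ² − 1 = (0.2·0.8)/0.0069 − 1 = 23.1884 − 1 = 22.1884.
Since a/(a+b) = μ, a = 0.2·22.1884 = 4.44 and b = 0.8·22.1884 = 17.75.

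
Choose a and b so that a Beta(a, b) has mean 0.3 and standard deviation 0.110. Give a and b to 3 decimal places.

σ² = 0.110² = 0.012100.
With s = a+b, Var = μ(1−μ)/(s+1), so s+1 = (0.3×0.7)/0.012100 = 17.3554 and s = 16.3554.
a = μs = 4.907, b = (1−μ)s = 11.449.

a = 4.907, b = 11.449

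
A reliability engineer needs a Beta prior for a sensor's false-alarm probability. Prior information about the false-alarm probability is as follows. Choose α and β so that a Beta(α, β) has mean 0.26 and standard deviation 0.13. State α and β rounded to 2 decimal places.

Variance = 0.13² = 0.0169. The moment-matching identity α+β = μ(1−μ)/Var − 1 gives
α+β = 0.1924/0.0169 − 1 = 10.3846, so α = μ·10.3846 = 2.70 and β = (1−μ)·10.3846 = 7.68.

α = 2.70, β = 7.68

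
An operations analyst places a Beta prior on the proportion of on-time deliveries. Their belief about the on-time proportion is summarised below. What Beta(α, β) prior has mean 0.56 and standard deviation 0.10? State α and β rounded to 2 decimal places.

Variance = 0.10² = 0.0100. The moment-matching identity α+β = μ(1−μ)/Var − 1 gives
α+β = 0.2464/0.0100 − 1 = 23.6400, so α = μ·23.6400 = 13.24 and β = (1−μ)·23.6400 = 10.40.

α = 13.24, β = 10.40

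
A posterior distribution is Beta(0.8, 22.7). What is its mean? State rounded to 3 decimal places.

0.034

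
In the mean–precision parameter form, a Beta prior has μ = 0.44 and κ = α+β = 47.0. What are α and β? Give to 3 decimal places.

α = 20.680, β = 26.320

α = μκ = 0.44×47.0 = 20.680 and β = (1−μ)κ = 0.56×47.0 = 26.320.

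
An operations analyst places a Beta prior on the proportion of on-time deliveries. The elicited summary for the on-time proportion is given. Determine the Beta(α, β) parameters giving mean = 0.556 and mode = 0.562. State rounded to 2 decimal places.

Let s = α+β. Mean gives α = μs = 0.556s; mode gives (α−1)/(s−2) = 0.562.
Substituting: 0.556s − 1 = 0.562(s−2) = 0.562s − 1.124, so -0.006s = -0.124 and s = 20.6667.
Then α = 0.556×20.6667 = 11.49 and β = s−α = 9.18.

α = 11.49, β = 9.18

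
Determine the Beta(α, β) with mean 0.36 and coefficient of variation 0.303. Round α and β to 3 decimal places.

σ = CV·μ = 0.303×0.36 = 0.10908, so σ² = 0.011898.
s+1 = μ(1−μ)/σ² = 0.2304/0.011898 = 19.3639, so s = α+β = 18.3639.
α = μs = 6.611, β = (1−μ)s = 11.753.

α = 6.611, β = 11.753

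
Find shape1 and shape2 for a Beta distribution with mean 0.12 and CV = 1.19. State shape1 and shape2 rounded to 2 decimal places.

shape1 = 0.50, shape2 = 3.68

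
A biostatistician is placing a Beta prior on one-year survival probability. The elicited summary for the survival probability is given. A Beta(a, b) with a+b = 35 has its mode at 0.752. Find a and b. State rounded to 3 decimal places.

a = 25.816, b = 9.184

For a,b>1 the mode is (a−1)/(a+b−2), so a = mode·(κ−2)+1 = 0.752×33+1 = 25.816.
And b = (1−mode)·(κ−2)+1 = 0.248×33+1 = 9.184.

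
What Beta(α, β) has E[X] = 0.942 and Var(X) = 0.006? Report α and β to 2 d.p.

α = 7.64, β = 0.47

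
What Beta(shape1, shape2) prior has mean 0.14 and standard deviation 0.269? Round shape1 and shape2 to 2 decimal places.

shape1 = 0.09, shape2 = 0.57

Variance = 0.269² = 0.072361. The moment-matching identity shape1+shape2 = μ(1−μ)/Var − 1 gives
shape1+shape2 = 0.1204/0.072361 − 1 = 0.6639, so shape1 = μ·0.6639 = 0.09 and shape2 = (1−μ)·0.6639 = 0.57.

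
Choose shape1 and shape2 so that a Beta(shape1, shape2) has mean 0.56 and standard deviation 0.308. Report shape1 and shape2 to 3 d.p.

shape1 = 0.895, shape2 = 0.703

First σ² = 0.094864. Setting shape1 = μn, shape2 = (1−μ)n with n = shape1+shape2,
μ(1−μ)/(n+1) = 0.094864 ⇒ n+1 = 0.2464/0.094864 = 2.5974 ⇒ n = 1.5974.
Hence shape1 = 0.56×1.5974 = 0.895, shape2 = 0.44×1.5974 = 0.703.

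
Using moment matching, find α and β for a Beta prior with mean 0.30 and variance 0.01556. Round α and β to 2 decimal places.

Write ν = α+β; then α = μν and Var = μ(1−μ)/(ν+1).
ν = μ(1−μ)/Var − 1 = 0.2100/0.01556 − 1 = 12.4961.
α = 0.30·12.4961 = 3.75, β = 0.70·12.4961 = 8.75.

α = 3.75, β = 8.75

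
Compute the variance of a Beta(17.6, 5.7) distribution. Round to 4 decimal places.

0.0076

μ = 17.6/23.3 = 0.755365; Var = μ(1−μ)/(α+β+1) = 0.1847888/24.3 = 0.0076.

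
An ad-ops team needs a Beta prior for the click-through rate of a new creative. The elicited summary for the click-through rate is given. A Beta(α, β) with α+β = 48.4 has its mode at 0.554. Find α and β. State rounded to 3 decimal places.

α = 26.706, β = 21.694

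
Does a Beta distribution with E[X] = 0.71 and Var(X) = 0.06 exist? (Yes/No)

Yes

A Beta with mean μ has variance μ(1−μ)/(α+β+1) < μ(1−μ).
Here μ(1−μ) = 0.71×0.29 = 0.2059, and 0.06 < 0.2059.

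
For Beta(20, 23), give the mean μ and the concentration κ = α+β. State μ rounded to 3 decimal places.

μ = 0.465, κ = 43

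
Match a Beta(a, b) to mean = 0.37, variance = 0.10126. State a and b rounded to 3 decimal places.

Let s = a+b. The Beta variance is μ(1−μ)/(s+1).
So s+1 = μ(1−μ)/σ² = (0.37×0.63)/0.10126 = 0.2331/0.10126 = 2.3020, giving s = 1.3020.
Then a = μs = 0.37×1.3020 = 0.482 and b = (1−μ)s = 0.63×1.3020 = 0.820.

a = 0.482, b = 0.820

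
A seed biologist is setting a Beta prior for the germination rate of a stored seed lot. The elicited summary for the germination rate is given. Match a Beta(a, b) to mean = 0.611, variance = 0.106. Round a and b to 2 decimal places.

By moment matching, a+b = μ(1−μ)/σ² − 1 = (0.611·0.389)/0.106 − 1 = 2.2423 − 1 = 1.2423.
Since a/(a+b) = μ, a = 0.611·1.2423 = 0.76 and b = 0.389·1.2423 = 0.48.

a = 0.76, b = 0.48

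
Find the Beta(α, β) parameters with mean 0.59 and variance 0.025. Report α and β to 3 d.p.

α = 5.119, β = 3.557

Let s = α+β. The Beta variance is μ(1−μ)/(s+1).
So s+1 = μ(1−μ)/σ² = (0.59×0.41)/0.025 = 0.2419/0.025 = 9.6760, giving s = 8.6760.
Then α = μs = 0.59×8.6760 = 5.119 and β = (1−μ)s = 0.41×8.6760 = 3.557.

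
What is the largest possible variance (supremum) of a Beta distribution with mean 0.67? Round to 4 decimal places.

Var = μ(1−μ)/(α+β+1), which approaches μ(1−μ) as α+β → 0.
So the supremum is μ(1−μ) = 0.67×0.33 = 0.2211.

0.2211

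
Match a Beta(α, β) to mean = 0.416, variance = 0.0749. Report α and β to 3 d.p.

α = 0.933, β = 1.310

By moment matching, α+β = μ(1−μ)/σ² − 1 = (0.416·0.584)/0.0749 − 1 = 3.2436 − 1 = 2.2436.
Since α/(α+β) = μ, α = 0.416·2.2436 = 0.933 and β = 0.584·2.2436 = 1.310.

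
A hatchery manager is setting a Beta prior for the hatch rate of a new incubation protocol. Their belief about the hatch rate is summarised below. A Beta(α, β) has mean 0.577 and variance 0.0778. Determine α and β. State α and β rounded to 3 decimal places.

Let s = α+β. The Beta variance is μ(1−μ)/(s+1).
So s+1 = μ(1−μ)/σ² = (0.577×0.423)/0.0778 = 0.244071/0.0778 = 3.1372, giving s = 2.1372.
Then α = μs = 0.577×2.1372 = 1.233 and β = (1−μ)s = 0.423×2.1372 = 0.904.

α = 1.233, β = 0.904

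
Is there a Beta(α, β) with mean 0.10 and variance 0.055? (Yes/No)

Yes

A Beta with mean μ has variance μ(1−μ)/(α+β+1) < μ(1−μ).
Here μ(1−μ) = 0.10×0.90 = 0.0900, and 0.055 < 0.0900.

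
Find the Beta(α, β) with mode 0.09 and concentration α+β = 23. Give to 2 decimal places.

α = 2.89, β = 20.11

Mode = (α−1)/(κ−2) with κ = α+β, so α−1 = 0.09·21 = 1.89.
α = 2.89; β = κ − α = 20.11.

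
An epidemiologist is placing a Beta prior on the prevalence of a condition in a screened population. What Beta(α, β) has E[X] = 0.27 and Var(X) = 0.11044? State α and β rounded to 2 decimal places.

α = 0.21, β = 0.57

By moment matching, α+β = μ(1−μ)/σ² − 1 = (0.27·0.73)/0.11044 − 1 = 1.7847 − 1 = 0.7847.
Since α/(α+β) = μ, α = 0.27·0.7847 = 0.21 and β = 0.73·0.7847 = 0.57.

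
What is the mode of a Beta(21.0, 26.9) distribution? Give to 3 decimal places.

The density x^(α−1)(1−x)^(β−1) is maximised at (α−1)/(α+β−2) = 20.0/45.9 = 0.436.

0.436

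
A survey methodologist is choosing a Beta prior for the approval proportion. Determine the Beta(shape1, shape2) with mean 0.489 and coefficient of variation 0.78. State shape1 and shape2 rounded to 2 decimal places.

σ = CV·μ = 0.78×0.489 = 0.38142, so σ² = 0.145481.
s+1 = μ(1−μ)/σ² = 0.249879/0.145481 = 1.7176, so s = shape1+shape2 = 0.7176.
shape1 = μs = 0.35, shape2 = (1−μ)s = 0.37.

shape1 = 0.35, shape2 = 0.37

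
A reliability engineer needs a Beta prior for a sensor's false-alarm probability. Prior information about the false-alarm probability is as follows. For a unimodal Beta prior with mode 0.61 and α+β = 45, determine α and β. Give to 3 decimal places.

For α,β>1 the mode is (α−1)/(α+β−2), so α = mode·(κ−2)+1 = 0.61×43+1 = 27.230.
And β = (1−mode)·(κ−2)+1 = 0.39×43+1 = 17.770.

α = 27.230, β = 17.770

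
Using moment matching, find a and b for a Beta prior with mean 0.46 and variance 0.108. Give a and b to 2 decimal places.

a = 0.60, b = 0.70

By moment matching, a+b = μ(1−μ)/σ² − 1 = (0.46·0.54)/0.108 − 1 = 2.3000 − 1 = 1.3000.
Since a/(a+b) = μ, a = 0.46·1.3000 = 0.60 and b = 0.54·1.3000 = 0.70.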